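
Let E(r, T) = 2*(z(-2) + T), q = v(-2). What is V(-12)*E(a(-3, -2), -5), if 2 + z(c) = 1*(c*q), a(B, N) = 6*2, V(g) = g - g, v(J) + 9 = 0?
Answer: 0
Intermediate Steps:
v(J) = -9 (v(J) = -9 + 0 = -9)
q = -9
V(g) = 0
a(B, N) = 12
z(c) = -2 - 9*c (z(c) = -2 + 1*(c*(-9)) = -2 + 1*(-9*c) = -2 - 9*c)
E(r, T) = 32 + 2*T (E(r, T) = 2*((-2 - 9*(-2)) + T) = 2*((-2 + 18) + T) = 2*(16 + T) = 32 + 2*T)
V(-12)*E(a(-3, -2), -5) = 0*(32 + 2*(-5)) = 0*(32 - 10) = 0*22 = 0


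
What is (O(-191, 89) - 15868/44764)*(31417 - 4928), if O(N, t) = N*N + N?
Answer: 10757644417847/11191 ≈ 9.6128e+8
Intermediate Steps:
O(N, t) = N + N² (O(N, t) = N² + N = N + N²)
(O(-191, 89) - 15868/44764)*(31417 - 4928) = (-191*(1 - 191) - 15868/44764)*(31417 - 4928) = (-191*(-190) - 15868*1/44764)*26489 = (36290 - 3967/11191)*26489 = (406117423/11191)*26489 = 10757644417847/11191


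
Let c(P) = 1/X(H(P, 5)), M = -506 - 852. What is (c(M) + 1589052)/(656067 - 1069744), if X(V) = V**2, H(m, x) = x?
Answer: -39726301/10341925 ≈ -3.8413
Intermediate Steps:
M = -1358
c(P) = 1/25 (c(P) = 1/(5**2) = 1/25)
(c(M) + 1589052)/(656067 - 1069744) = (1/25 + 1589052)/(656067 - 1069744) = (39726301/25)/(-413677) = (39726301/25)*(-1/413677) = -39726301/10341925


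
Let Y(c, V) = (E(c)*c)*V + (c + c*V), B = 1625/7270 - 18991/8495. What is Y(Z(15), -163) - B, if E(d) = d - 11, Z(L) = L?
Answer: -150789771261/12351730 ≈ -12208.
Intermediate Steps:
E(d) = -11 + d
B = -24852039/12351730 (B = 1625*(1/7270) - 18991*1/8495 = 325/1454 - 18991/8495 = -24852039/12351730 ≈ -2.0120)
Y(c, V) = c + V*c + V*c*(-11 + c) (Y(c, V) = ((-11 + c)*c)*V + (c + c*V) = (c*(-11 + c))*V + (c + V*c) = V*c*(-11 + c) + (c + V*c) = c + V*c + V*c*(-11 + c))
Y(Z(15), -163) - B = 15*(1 - 163 - 163*(-11 + 15)) - 1*(-24852039/12351730) = 15*(1 - 163 - 163*4) + 24852039/12351730 = 15*(1 - 163 - 652) + 24852039/12351730 = 15*(-814) + 24852039/12351730 = -12210 + 24852039/12351730 = -150789771261/12351730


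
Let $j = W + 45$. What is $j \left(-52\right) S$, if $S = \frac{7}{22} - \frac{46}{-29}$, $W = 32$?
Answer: $- \frac{221130}{29} \approx -7625.2$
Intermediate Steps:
$S = \frac{1215}{638}$ ($S = 7 \cdot \frac{1}{22} - - \frac{46}{29} = \frac{7}{22} + \frac{46}{29} = \frac{1215}{638} \approx 1.9044$)
$j = 77$ ($j = 32 + 45 = 77$)
$j \left(-52\right) S = 77 \left(-52\right) \frac{1215}{638} = \left(-4004\right) \frac{1215}{638} = - \frac{221130}{29}$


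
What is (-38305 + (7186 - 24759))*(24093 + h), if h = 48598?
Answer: -4061827698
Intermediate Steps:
(-38305 + (7186 - 24759))*(24093 + h) = (-38305 + (7186 - 24759))*(24093 + 48598) = (-38305 - 17573)*72691 = -55878*72691 = -4061827698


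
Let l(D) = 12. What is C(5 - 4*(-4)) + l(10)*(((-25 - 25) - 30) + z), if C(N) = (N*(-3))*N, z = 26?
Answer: -1971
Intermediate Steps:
C(N) = -3*N² (C(N) = (-3*N)*N = -3*N²)
C(5 - 4*(-4)) + l(10)*(((-25 - 25) - 30) + z) = -3*(5 - 4*(-4))² + 12*(((-25 - 25) - 30) + 26) = -3*(5 + 16)² + 12*((-50 - 30) + 26) = -3*21² + 12*(-80 + 26) = -3*441 + 12*(-54) = -1323 - 648 = -1971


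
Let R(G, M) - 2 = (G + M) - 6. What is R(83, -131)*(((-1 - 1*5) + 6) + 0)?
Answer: 0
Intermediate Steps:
R(G, M) = -4 + G + M (R(G, M) = 2 + ((G + M) - 6) = 2 + (-6 + G + M) = -4 + G + M)
R(83, -131)*(((-1 - 1*5) + 6) + 0) = (-4 + 83 - 131)*(((-1 - 1*5) + 6) + 0) = -52*(((-1 - 5) + 6) + 0) = -52*((-6 + 6) + 0) = -52*(0 + 0) = -52*0 = 0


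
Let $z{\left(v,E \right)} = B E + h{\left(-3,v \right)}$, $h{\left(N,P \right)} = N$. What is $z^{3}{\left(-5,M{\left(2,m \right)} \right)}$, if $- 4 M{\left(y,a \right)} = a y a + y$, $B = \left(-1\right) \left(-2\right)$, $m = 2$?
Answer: $-512$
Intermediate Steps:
$B = 2$
$M{\left(y,a \right)} = - \frac{y}{4} - \frac{y a^{2}}{4}$ ($M{\left(y,a \right)} = - \frac{a y a + y}{4} = - \frac{y a^{2} + y}{4} = - \frac{y + y a^{2}}{4} = - \frac{y}{4} - \frac{y a^{2}}{4}$)
$z{\left(v,E \right)} = -3 + 2 E$ ($z{\left(v,E \right)} = 2 E - 3 = -3 + 2 E$)
$z^{3}{\left(-5,M{\left(2,m \right)} \right)} = \left(-3 + 2 \left(\left(- \frac{1}{4}\right) 2 \left(1 + 2^{2}\right)\right)\right)^{3} = \left(-3 + 2 \left(\left(- \frac{1}{4}\right) 2 \left(1 + 4\right)\right)\right)^{3} = \left(-3 + 2 \left(\left(- \frac{1}{4}\right) 2 \cdot 5\right)\right)^{3} = \left(-3 + 2 \left(- \frac{5}{2}\right)\right)^{3} = \left(-3 - 5\right)^{3} = \left(-8\right)^{3} = -512$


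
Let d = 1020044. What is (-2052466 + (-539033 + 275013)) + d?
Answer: -1296442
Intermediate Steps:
(-2052466 + (-539033 + 275013)) + d = (-2052466 + (-539033 + 275013)) + 1020044 = (-2052466 - 264020) + 1020044 = -2316486 + 1020044 = -1296442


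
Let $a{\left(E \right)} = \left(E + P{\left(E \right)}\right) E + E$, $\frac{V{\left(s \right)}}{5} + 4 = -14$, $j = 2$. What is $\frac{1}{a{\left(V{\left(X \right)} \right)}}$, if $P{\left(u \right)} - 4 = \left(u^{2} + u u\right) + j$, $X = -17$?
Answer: $- \frac{1}{1450530} \approx -6.894 \cdot 10^{-7}$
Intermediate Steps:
$V{\left(s \right)} = -90$ ($V{\left(s \right)} = -20 + 5 \left(-14\right) = -20 - 70 = -90$)
$P{\left(u \right)} = 6 + 2 u^{2}$ ($P{\left(u \right)} = 4 + \left(\left(u^{2} + u u\right) + 2\right) = 4 + \left(\left(u^{2} + u^{2}\right) + 2\right) = 4 + \left(2 u^{2} + 2\right) = 4 + \left(2 + 2 u^{2}\right) = 6 + 2 u^{2}$)
$a{\left(E \right)} = E + E \left(6 + E + 2 E^{2}\right)$ ($a{\left(E \right)} = \left(E + \left(6 + 2 E^{2}\right)\right) E + E = \left(6 + E + 2 E^{2}\right) E + E = E \left(6 + E + 2 E^{2}\right) + E = E + E \left(6 + E + 2 E^{2}\right)$)
$\frac{1}{a{\left(V{\left(X \right)} \right)}} = \frac{1}{\left(-90\right) \left(7 - 90 + 2 \left(-90\right)^{2}\right)} = \frac{1}{\left(-90\right) \left(7 - 90 + 2 \cdot 8100\right)} = \frac{1}{\left(-90\right) \left(7 - 90 + 16200\right)} = \frac{1}{\left(-90\right) 16117} = \frac{1}{-1450530} = - \frac{1}{1450530}$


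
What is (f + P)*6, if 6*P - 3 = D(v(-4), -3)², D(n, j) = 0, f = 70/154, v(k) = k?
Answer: 63/11 ≈ 5.7273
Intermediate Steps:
f = 5/11 (f = 70*(1/154) = 5/11 ≈ 0.45455)
P = ½ (P = ½ + (⅙)*0² = ½ + (⅙)*0 = ½ + 0 = ½ ≈ 0.50000)
(f + P)*6 = (5/11 + ½)*6 = (21/22)*6 = 63/11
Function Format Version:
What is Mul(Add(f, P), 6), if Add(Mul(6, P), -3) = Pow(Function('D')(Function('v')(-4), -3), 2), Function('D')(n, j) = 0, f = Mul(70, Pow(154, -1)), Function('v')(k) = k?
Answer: Rational(63, 11) ≈ 5.7273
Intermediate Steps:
f = Rational(5, 11) (f = Mul(70, Rational(1, 154)) = Rational(5, 11) ≈ 0.45455)
P = Rational(1, 2) (P = Add(Rational(1, 2), Mul(Rational(1, 6), Pow(0, 2))) = Add(Rational(1, 2), Mul(Rational(1, 6), 0)) = Add(Rational(1, 2), 0) = Rational(1, 2) ≈ 0.50000)
Mul(Add(f, P), 6) = Mul(Add(Rational(5, 11), Rational(1, 2)), 6) = Mul(Rational(21, 22), 6) = Rational(63, 11)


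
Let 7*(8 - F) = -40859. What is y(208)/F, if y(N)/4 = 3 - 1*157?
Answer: -88/835 ≈ -0.10539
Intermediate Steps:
y(N) = -616 (y(N) = 4*(3 - 1*157) = 4*(3 - 157) = 4*(-154) = -616)
F = 5845 (F = 8 - ⅐*(-40859) = 8 + 5837 = 5845)
y(208)/F = -616/5845 = -616*1/5845 = -88/835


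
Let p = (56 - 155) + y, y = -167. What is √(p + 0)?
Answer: I*√266 ≈ 16.31*I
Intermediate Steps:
p = -266 (p = (56 - 155) - 167 = -99 - 167 = -266)
√(p + 0) = √(-266 + 0) = √(-266) = I*√266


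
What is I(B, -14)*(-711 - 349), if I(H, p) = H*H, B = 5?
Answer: -26500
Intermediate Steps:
I(H, p) = H²
I(B, -14)*(-711 - 349) = 5²*(-711 - 349) = 25*(-1060) = -26500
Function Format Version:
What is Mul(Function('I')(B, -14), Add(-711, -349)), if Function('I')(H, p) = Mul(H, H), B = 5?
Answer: -26500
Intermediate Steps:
Function('I')(H, p) = Pow(H, 2)
Mul(Function('I')(B, -14), Add(-711, -349)) = Mul(Pow(5, 2), Add(-711, -349)) = Mul(25, -1060) = -26500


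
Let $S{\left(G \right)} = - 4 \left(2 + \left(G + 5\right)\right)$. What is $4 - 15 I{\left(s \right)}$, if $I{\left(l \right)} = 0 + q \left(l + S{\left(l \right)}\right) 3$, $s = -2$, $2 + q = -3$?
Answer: $-4946$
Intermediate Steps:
$q = -5$ ($q = -2 - 3 = -5$)
$S{\left(G \right)} = -28 - 4 G$ ($S{\left(G \right)} = - 4 \left(2 + \left(5 + G\right)\right) = - 4 \left(7 + G\right) = -28 - 4 G$)
$I{\left(l \right)} = 420 + 45 l$ ($I{\left(l \right)} = 0 + - 5 \left(l - \left(28 + 4 l\right)\right) 3 = 0 + - 5 \left(-28 - 3 l\right) 3 = 0 + \left(140 + 15 l\right) 3 = 0 + \left(420 + 45 l\right) = 420 + 45 l$)
$4 - 15 I{\left(s \right)} = 4 - 15 \left(420 + 45 \left(-2\right)\right) = 4 - 15 \left(420 - 90\right) = 4 - 4950 = -4946$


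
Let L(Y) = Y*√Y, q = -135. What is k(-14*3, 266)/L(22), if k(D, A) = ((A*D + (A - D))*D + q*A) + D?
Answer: 105084*√22/121 ≈ 4073.5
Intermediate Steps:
L(Y) = Y^(3/2)
k(D, A) = D - 135*A + D*(A - D + A*D) (k(D, A) = ((A*D + (A - D))*D - 135*A) + D = ((A - D + A*D)*D - 135*A) + D = (D*(A - D + A*D) - 135*A) + D = (-135*A + D*(A - D + A*D)) + D = D - 135*A + D*(A - D + A*D))
k(-14*3, 266)/L(22) = (-14*3 - (-14*3)² - 135*266 + 266*(-14*3) + 266*(-14*3)²)/(22^(3/2)) = (-42 - 1*(-42)² - 35910 + 266*(-42) + 266*(-42)²)/((22*√22)) = (-42 - 1*1764 - 35910 - 11172 + 266*1764)*(√22/484) = (-42 - 1764 - 35910 - 11172 + 469224)*(√22/484) = 420336*(√22/484) = 105084*√22/121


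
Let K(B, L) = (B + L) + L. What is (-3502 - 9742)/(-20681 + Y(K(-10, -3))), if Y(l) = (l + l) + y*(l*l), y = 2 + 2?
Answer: 13244/19689 ≈ 0.67266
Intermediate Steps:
y = 4
K(B, L) = B + 2*L
Y(l) = 2*l + 4*l**2 (Y(l) = (l + l) + 4*(l*l) = 2*l + 4*l**2)
(-3502 - 9742)/(-20681 + Y(K(-10, -3))) = (-3502 - 9742)/(-20681 + 2*(-10 + 2*(-3))*(1 + 2*(-10 + 2*(-3)))) = -13244/(-20681 + 2*(-10 - 6)*(1 + 2*(-10 - 6))) = -13244/(-20681 + 2*(-16)*(1 + 2*(-16))) = -13244/(-20681 + 2*(-16)*(1 - 32)) = -13244/(-20681 + 2*(-16)*(-31)) = -13244/(-20681 + 992) = -13244/(-19689) = -13244*(-1/19689) = 13244/19689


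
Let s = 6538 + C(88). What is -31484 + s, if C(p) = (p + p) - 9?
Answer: -24779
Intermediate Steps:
C(p) = -9 + 2*p (C(p) = 2*p - 9 = -9 + 2*p)
s = 6705 (s = 6538 + (-9 + 2*88) = 6538 + (-9 + 176) = 6538 + 167 = 6705)
-31484 + s = -31484 + 6705 = -24779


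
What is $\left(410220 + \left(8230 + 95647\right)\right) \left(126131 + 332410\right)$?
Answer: $235734552477$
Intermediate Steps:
$\left(410220 + \left(8230 + 95647\right)\right) \left(126131 + 332410\right) = \left(410220 + 103877\right) 458541 = 514097 \cdot 458541 = 235734552477$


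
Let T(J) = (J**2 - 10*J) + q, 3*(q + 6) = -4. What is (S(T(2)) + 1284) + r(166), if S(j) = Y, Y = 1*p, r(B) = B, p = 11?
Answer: 1461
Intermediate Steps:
q = -22/3 (q = -6 + (1/3)*(-4) = -6 - 4/3 = -22/3 ≈ -7.3333)
T(J) = -22/3 + J**2 - 10*J (T(J) = (J**2 - 10*J) - 22/3 = -22/3 + J**2 - 10*J)
Y = 11 (Y = 1*11 = 11)
S(j) = 11
(S(T(2)) + 1284) + r(166) = (11 + 1284) + 166 = 1295 + 166 = 1461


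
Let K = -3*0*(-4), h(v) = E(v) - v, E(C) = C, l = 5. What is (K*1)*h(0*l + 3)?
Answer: 0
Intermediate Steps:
h(v) = 0 (h(v) = v - v = 0)
K = 0 (K = 0*(-4) = 0)
(K*1)*h(0*l + 3) = (0*1)*0 = 0*0 = 0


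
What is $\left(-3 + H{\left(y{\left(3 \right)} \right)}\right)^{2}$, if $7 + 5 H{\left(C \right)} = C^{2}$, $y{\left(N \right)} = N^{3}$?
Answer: $\frac{499849}{25} \approx 19994.0$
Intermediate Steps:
$H{\left(C \right)} = - \frac{7}{5} + \frac{C^{2}}{5}$
$\left(-3 + H{\left(y{\left(3 \right)} \right)}\right)^{2} = \left(-3 - \left(\frac{7}{5} - \frac{\left(3^{3}\right)^{2}}{5}\right)\right)^{2} = \left(-3 - \left(\frac{7}{5} - \frac{27^{2}}{5}\right)\right)^{2} = \left(-3 + \left(- \frac{7}{5} + \frac{1}{5} \cdot 729\right)\right)^{2} = \left(-3 + \left(- \frac{7}{5} + \frac{729}{5}\right)\right)^{2} = \left(-3 + \frac{722}{5}\right)^{2} = \left(\frac{707}{5}\right)^{2} = \frac{499849}{25}$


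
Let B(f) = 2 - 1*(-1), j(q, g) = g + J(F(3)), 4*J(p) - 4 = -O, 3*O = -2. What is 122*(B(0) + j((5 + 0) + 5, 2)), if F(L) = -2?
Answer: 2257/3 ≈ 752.33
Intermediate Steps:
O = -2/3 (O = (1/3)*(-2) = -2/3 ≈ -0.66667)
J(p) = 7/6 (J(p) = 1 + (-1*(-2/3))/4 = 1 + (1/4)*(2/3) = 1 + 1/6 = 7/6)
j(q, g) = 7/6 + g (j(q, g) = g + 7/6 = 7/6 + g)
B(f) = 3 (B(f) = 2 + 1 = 3)
122*(B(0) + j((5 + 0) + 5, 2)) = 122*(3 + (7/6 + 2)) = 122*(3 + 19/6) = 122*(37/6) = 2257/3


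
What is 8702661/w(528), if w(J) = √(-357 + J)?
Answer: 2900887*√19/19 ≈ 6.6551e+5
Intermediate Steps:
8702661/w(528) = 8702661/(√(-357 + 528)) = 8702661/(√171) = 8702661/((3*√19)) = 8702661*(√19/57) = 2900887*√19/19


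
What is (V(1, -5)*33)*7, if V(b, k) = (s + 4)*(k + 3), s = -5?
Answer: 462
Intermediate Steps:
V(b, k) = -3 - k (V(b, k) = (-5 + 4)*(k + 3) = -(3 + k) = -3 - k)
(V(1, -5)*33)*7 = ((-3 - 1*(-5))*33)*7 = ((-3 + 5)*33)*7 = (2*33)*7 = 66*7 = 462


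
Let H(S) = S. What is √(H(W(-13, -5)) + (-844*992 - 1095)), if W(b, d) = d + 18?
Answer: I*√838330 ≈ 915.6*I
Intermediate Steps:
W(b, d) = 18 + d
√(H(W(-13, -5)) + (-844*992 - 1095)) = √((18 - 5) + (-844*992 - 1095)) = √(13 + (-837248 - 1095)) = √(13 - 838343) = √(-838330) = I*√838330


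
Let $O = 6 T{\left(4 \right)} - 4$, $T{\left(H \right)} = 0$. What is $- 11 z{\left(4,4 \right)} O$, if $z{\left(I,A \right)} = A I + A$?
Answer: $880$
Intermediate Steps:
$z{\left(I,A \right)} = A + A I$
$O = -4$ ($O = 6 \cdot 0 - 4 = 0 - 4 = -4$)
$- 11 z{\left(4,4 \right)} O = - 11 \cdot 4 \left(1 + 4\right) \left(-4\right) = - 11 \cdot 4 \cdot 5 \left(-4\right) = \left(-11\right) 20 \left(-4\right) = \left(-220\right) \left(-4\right) = 880$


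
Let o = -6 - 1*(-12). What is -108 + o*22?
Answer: 24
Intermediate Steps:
o = 6 (o = -6 + 12 = 6)
-108 + o*22 = -108 + 6*22 = -108 + 132 = 24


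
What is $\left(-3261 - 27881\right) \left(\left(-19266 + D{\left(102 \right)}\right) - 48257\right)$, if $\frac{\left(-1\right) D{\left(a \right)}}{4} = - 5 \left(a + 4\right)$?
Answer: $2036780226$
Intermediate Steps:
$D{\left(a \right)} = 80 + 20 a$ ($D{\left(a \right)} = - 4 \left(- 5 \left(a + 4\right)\right) = - 4 \left(- 5 \left(4 + a\right)\right) = - 4 \left(-20 - 5 a\right) = 80 + 20 a$)
$\left(-3261 - 27881\right) \left(\left(-19266 + D{\left(102 \right)}\right) - 48257\right) = \left(-3261 - 27881\right) \left(\left(-19266 + \left(80 + 20 \cdot 102\right)\right) - 48257\right) = - 31142 \left(\left(-19266 + \left(80 + 2040\right)\right) - 48257\right) = - 31142 \left(\left(-19266 + 2120\right) - 48257\right) = - 31142 \left(-17146 - 48257\right) = \left(-31142\right) \left(-65403\right) = 2036780226$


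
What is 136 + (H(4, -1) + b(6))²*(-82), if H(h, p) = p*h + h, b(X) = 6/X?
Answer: 54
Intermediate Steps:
H(h, p) = h + h*p (H(h, p) = h*p + h = h + h*p)
136 + (H(4, -1) + b(6))²*(-82) = 136 + (4*(1 - 1) + 6/6)²*(-82) = 136 + (4*0 + 6*(⅙))²*(-82) = 136 + (0 + 1)²*(-82) = 136 + 1²*(-82) = 136 + 1*(-82) = 136 - 82 = 54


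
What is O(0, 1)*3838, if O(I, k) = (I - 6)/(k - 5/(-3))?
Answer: -17271/2 ≈ -8635.5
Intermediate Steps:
O(I, k) = (-6 + I)/(5/3 + k) (O(I, k) = (-6 + I)/(k - 5*(-⅓)) = (-6 + I)/(k + 5/3) = (-6 + I)/(5/3 + k))
O(0, 1)*3838 = (3*(-6 + 0)/(5 + 3*1))*3838 = (3*(-6)/(5 + 3))*3838 = (3*(-6)/8)*3838 = (3*(⅛)*(-6))*3838 = -9/4*3838 = -17271/2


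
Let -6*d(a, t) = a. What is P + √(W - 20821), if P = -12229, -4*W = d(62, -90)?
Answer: -12229 + I*√749463/6 ≈ -12229.0 + 144.29*I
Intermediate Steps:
d(a, t) = -a/6
W = 31/12 (W = -(-1)*62/24 = -¼*(-31/3) = 31/12 ≈ 2.5833)
P + √(W - 20821) = -12229 + √(31/12 - 20821) = -12229 + √(-249821/12) = -12229 + I*√749463/6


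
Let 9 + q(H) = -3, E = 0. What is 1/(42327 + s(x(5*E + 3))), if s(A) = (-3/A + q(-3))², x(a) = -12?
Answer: 16/679441 ≈ 2.3549e-5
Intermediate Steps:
q(H) = -12 (q(H) = -9 - 3 = -12)
s(A) = (-12 - 3/A)² (s(A) = (-3/A - 12)² = (-12 - 3/A)²)
1/(42327 + s(x(5*E + 3))) = 1/(42327 + 9*(1 + 4*(-12))²/(-12)²) = 1/(42327 + 9*(1/144)*(1 - 48)²) = 1/(42327 + 9*(1/144)*(-47)²) = 1/(42327 + 9*(1/144)*2209) = 1/(42327 + 2209/16) = 1/(679441/16) = 16/679441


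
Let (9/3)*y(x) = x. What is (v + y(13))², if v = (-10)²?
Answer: 97969/9 ≈ 10885.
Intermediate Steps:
y(x) = x/3
v = 100
(v + y(13))² = (100 + (⅓)*13)² = (100 + 13/3)² = (313/3)² = 97969/9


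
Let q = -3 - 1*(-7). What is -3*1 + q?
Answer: 1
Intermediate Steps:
q = 4 (q = -3 + 7 = 4)
-3*1 + q = -3*1 + 4 = -3 + 4 = 1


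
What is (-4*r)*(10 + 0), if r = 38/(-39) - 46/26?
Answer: 4280/39 ≈ 109.74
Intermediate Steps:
r = -107/39 (r = 38*(-1/39) - 46*1/26 = -38/39 - 23/13 = -107/39 ≈ -2.7436)
(-4*r)*(10 + 0) = (-4*(-107/39))*(10 + 0) = (428/39)*10 = 4280/39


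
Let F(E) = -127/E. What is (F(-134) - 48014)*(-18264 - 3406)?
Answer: 69709670415/67 ≈ 1.0404e+9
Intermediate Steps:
(F(-134) - 48014)*(-18264 - 3406) = (-127/(-134) - 48014)*(-18264 - 3406) = (-127*(-1/134) - 48014)*(-21670) = (127/134 - 48014)*(-21670) = -6433749/134*(-21670) = 69709670415/67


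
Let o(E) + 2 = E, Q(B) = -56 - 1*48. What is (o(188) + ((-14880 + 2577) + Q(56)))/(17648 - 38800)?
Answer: 12221/21152 ≈ 0.57777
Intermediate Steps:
Q(B) = -104 (Q(B) = -56 - 48 = -104)
o(E) = -2 + E
(o(188) + ((-14880 + 2577) + Q(56)))/(17648 - 38800) = ((-2 + 188) + ((-14880 + 2577) - 104))/(17648 - 38800) = (186 + (-12303 - 104))/(-21152) = (186 - 12407)*(-1/21152) = -12221*(-1/21152) = 12221/21152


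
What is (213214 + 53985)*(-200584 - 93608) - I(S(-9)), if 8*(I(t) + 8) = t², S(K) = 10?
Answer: -157215616425/2 ≈ -7.8608e+10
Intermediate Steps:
I(t) = -8 + t²/8
(213214 + 53985)*(-200584 - 93608) - I(S(-9)) = (213214 + 53985)*(-200584 - 93608) - (-8 + (⅛)*10²) = 267199*(-294192) - (-8 + (⅛)*100) = -78607808208 - (-8 + 25/2) = -78607808208 - 1*9/2 = -78607808208 - 9/2 = -157215616425/2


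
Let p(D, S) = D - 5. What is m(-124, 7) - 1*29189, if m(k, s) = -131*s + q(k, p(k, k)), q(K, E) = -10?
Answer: -30116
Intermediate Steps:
p(D, S) = -5 + D
m(k, s) = -10 - 131*s (m(k, s) = -131*s - 10 = -10 - 131*s)
m(-124, 7) - 1*29189 = (-10 - 131*7) - 1*29189 = (-10 - 917) - 29189 = -927 - 29189 = -30116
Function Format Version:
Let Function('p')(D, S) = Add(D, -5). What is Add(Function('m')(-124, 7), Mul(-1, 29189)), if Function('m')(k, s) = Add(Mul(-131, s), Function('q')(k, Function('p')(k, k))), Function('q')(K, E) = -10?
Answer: -30116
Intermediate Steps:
Function('p')(D, S) = Add(-5, D)
Function('m')(k, s) = Add(-10, Mul(-131, s)) (Function('m')(k, s) = Add(Mul(-131, s), -10) = Add(-10, Mul(-131, s)))
Add(Function('m')(-124, 7), Mul(-1, 29189)) = Add(Add(-10, Mul(-131, 7)), Mul(-1, 29189)) = Add(Add(-10, -917), -29189) = Add(-927, -29189) = -30116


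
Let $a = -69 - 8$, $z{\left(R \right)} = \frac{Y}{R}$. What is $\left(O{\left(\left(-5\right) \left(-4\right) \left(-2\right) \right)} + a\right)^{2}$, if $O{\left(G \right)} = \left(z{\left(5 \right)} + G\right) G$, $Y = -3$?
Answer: $2393209$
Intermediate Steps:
$z{\left(R \right)} = - \frac{3}{R}$
$O{\left(G \right)} = G \left(- \frac{3}{5} + G\right)$ ($O{\left(G \right)} = \left(- \frac{3}{5} + G\right) G = G \left(- \frac{3}{5} + G\right)$)
$a = -77$ ($a = -69 - 8 = -77$)
$\left(O{\left(\left(-5\right) \left(-4\right) \left(-2\right) \right)} + a\right)^{2} = \left(\frac{\left(-5\right) \left(-4\right) \left(-2\right) \left(-3 + 5 \left(-5\right) \left(-4\right) \left(-2\right)\right)}{5} - 77\right)^{2} = \left(\frac{20 \left(-2\right) \left(-3 + 5 \cdot 20 \left(-2\right)\right)}{5} - 77\right)^{2} = \left(\frac{1}{5} \left(-40\right) \left(-3 + 5 \left(-40\right)\right) - 77\right)^{2} = \left(\frac{1}{5} \left(-40\right) \left(-3 - 200\right) - 77\right)^{2} = \left(\frac{1}{5} \left(-40\right) \left(-203\right) - 77\right)^{2} = \left(1624 - 77\right)^{2} = 1547^{2} = 2393209$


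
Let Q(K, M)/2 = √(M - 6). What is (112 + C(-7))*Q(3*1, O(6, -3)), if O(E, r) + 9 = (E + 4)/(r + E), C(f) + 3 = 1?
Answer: 220*I*√105/3 ≈ 751.44*I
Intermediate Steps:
C(f) = -2 (C(f) = -3 + 1 = -2)
O(E, r) = -9 + (4 + E)/(E + r) (O(E, r) = -9 + (E + 4)/(r + E) = -9 + (4 + E)/(E + r))
Q(K, M) = 2*√(-6 + M) (Q(K, M) = 2*√(M - 6) = 2*√(-6 + M))
(112 + C(-7))*Q(3*1, O(6, -3)) = (112 - 2)*(2*√(-6 + (4 - 9*(-3) - 8*6)/(6 - 3))) = 110*(2*√(-6 + (4 + 27 - 48)/3)) = 110*(2*√(-6 + (⅓)*(-17))) = 110*(2*√(-6 - 17/3)) = 110*(2*√(-35/3)) = 110*(2*(I*√105/3)) = 110*(2*I*√105/3) = 220*I*√105/3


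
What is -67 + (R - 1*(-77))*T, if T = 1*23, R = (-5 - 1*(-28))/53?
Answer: 90841/53 ≈ 1714.0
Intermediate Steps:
R = 23/53 (R = (-5 + 28)*(1/53) = 23*(1/53) = 23/53 ≈ 0.43396)
T = 23
-67 + (R - 1*(-77))*T = -67 + (23/53 - 1*(-77))*23 = -67 + (23/53 + 77)*23 = -67 + (4104/53)*23 = -67 + 94392/53 = 90841/53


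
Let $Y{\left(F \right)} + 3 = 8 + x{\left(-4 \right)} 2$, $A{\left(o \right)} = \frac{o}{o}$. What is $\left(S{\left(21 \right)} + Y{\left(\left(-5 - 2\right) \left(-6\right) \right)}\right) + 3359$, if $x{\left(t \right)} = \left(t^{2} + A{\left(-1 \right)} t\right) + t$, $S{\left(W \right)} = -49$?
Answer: $3331$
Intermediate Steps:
$A{\left(o \right)} = 1$
$x{\left(t \right)} = t^{2} + 2 t$ ($x{\left(t \right)} = \left(t^{2} + 1 t\right) + t = \left(t^{2} + t\right) + t = \left(t + t^{2}\right) + t = t^{2} + 2 t$)
$Y{\left(F \right)} = 21$ ($Y{\left(F \right)} = -3 + \left(8 + - 4 \left(2 - 4\right) 2\right) = -3 + \left(8 + \left(-4\right) \left(-2\right) 2\right) = -3 + \left(8 + 8 \cdot 2\right) = -3 + \left(8 + 16\right) = -3 + 24 = 21$)
$\left(S{\left(21 \right)} + Y{\left(\left(-5 - 2\right) \left(-6\right) \right)}\right) + 3359 = \left(-49 + 21\right) + 3359 = -28 + 3359 = 3331$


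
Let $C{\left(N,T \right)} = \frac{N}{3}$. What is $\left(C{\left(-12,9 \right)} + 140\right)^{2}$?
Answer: $18496$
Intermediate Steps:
$C{\left(N,T \right)} = \frac{N}{3}$ ($C{\left(N,T \right)} = N \frac{1}{3} = \frac{N}{3}$)
$\left(C{\left(-12,9 \right)} + 140\right)^{2} = \left(\frac{1}{3} \left(-12\right) + 140\right)^{2} = \left(-4 + 140\right)^{2} = 136^{2} = 18496$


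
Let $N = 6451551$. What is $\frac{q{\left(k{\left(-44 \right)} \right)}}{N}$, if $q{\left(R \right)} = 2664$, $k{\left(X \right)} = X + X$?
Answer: $\frac{296}{716839} \approx 0.00041292$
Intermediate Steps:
$k{\left(X \right)} = 2 X$
$\frac{q{\left(k{\left(-44 \right)} \right)}}{N} = \frac{2664}{6451551} = 2664 \cdot \frac{1}{6451551} = \frac{296}{716839}$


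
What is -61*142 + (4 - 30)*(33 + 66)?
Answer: -11236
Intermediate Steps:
-61*142 + (4 - 30)*(33 + 66) = -8662 - 26*99 = -8662 - 2574 = -11236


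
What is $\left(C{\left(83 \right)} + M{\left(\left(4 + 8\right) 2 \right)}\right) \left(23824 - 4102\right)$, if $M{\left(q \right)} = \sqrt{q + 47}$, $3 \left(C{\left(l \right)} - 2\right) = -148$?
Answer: $-933508 + 19722 \sqrt{71} \approx -7.6733 \cdot 10^{5}$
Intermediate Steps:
$C{\left(l \right)} = - \frac{142}{3}$ ($C{\left(l \right)} = 2 + \frac{1}{3} \left(-148\right) = 2 - \frac{148}{3} = - \frac{142}{3}$)
$M{\left(q \right)} = \sqrt{47 + q}$
$\left(C{\left(83 \right)} + M{\left(\left(4 + 8\right) 2 \right)}\right) \left(23824 - 4102\right) = \left(- \frac{142}{3} + \sqrt{47 + \left(4 + 8\right) 2}\right) \left(23824 - 4102\right) = \left(- \frac{142}{3} + \sqrt{47 + 12 \cdot 2}\right) 19722 = \left(- \frac{142}{3} + \sqrt{47 + 24}\right) 19722 = \left(- \frac{142}{3} + \sqrt{71}\right) 19722 = -933508 + 19722 \sqrt{71}$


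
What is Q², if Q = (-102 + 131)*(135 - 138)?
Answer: 7569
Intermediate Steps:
Q = -87 (Q = 29*(-3) = -87)
Q² = (-87)² = 7569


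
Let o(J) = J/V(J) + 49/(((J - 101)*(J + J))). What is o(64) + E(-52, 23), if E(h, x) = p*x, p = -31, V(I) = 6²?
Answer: -30315577/42624 ≈ -711.23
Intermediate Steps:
V(I) = 36
E(h, x) = -31*x
o(J) = J/36 + 49/(2*J*(-101 + J)) (o(J) = J/36 + 49/(((J - 101)*(J + J))) = J*(1/36) + 49/(((-101 + J)*(2*J))) = J/36 + 49/((2*J*(-101 + J))) = J/36 + 49*(1/(2*J*(-101 + J))) = J/36 + 49/(2*J*(-101 + J)))
o(64) + E(-52, 23) = (1/36)*(882 + 64³ - 101*64²)/(64*(-101 + 64)) - 31*23 = (1/36)*(1/64)*(882 + 262144 - 101*4096)/(-37) - 713 = (1/36)*(1/64)*(-1/37)*(882 + 262144 - 413696) - 713 = (1/36)*(1/64)*(-1/37)*(-150670) - 713 = 75335/42624 - 713 = -30315577/42624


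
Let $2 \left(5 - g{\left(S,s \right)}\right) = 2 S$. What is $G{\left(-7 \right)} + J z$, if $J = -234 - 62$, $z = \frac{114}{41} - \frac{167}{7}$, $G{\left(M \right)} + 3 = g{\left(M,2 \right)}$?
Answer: $\frac{1793087}{287} \approx 6247.7$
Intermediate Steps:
$g{\left(S,s \right)} = 5 - S$ ($g{\left(S,s \right)} = 5 - \frac{2 S}{2} = 5 - S$)
$G{\left(M \right)} = 2 - M$ ($G{\left(M \right)} = -3 - \left(-5 + M\right) = 2 - M$)
$z = - \frac{6049}{287}$ ($z = 114 \cdot \frac{1}{41} - \frac{167}{7} = \frac{114}{41} - \frac{167}{7} = - \frac{6049}{287} \approx -21.077$)
$J = -296$ ($J = -234 - 62 = -296$)
$G{\left(-7 \right)} + J z = \left(2 - -7\right) - - \frac{1790504}{287} = \left(2 + 7\right) + \frac{1790504}{287} = 9 + \frac{1790504}{287} = \frac{1793087}{287}$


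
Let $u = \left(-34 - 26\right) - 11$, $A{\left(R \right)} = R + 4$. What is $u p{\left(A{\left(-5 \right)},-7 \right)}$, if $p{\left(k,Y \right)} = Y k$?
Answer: $-497$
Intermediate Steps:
$A{\left(R \right)} = 4 + R$
$u = -71$ ($u = -60 - 11 = -71$)
$u p{\left(A{\left(-5 \right)},-7 \right)} = - 71 \left(- 7 \left(4 - 5\right)\right) = - 71 \left(\left(-7\right) \left(-1\right)\right) = \left(-71\right) 7 = -497$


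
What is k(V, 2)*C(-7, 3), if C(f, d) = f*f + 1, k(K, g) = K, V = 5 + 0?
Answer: 250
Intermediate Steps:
V = 5
C(f, d) = 1 + f² (C(f, d) = f² + 1 = 1 + f²)
k(V, 2)*C(-7, 3) = 5*(1 + (-7)²) = 5*(1 + 49) = 5*50 = 250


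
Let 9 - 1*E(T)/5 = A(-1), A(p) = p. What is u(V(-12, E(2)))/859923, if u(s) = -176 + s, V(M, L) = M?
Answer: -188/859923 ≈ -0.00021862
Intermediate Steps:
E(T) = 50 (E(T) = 45 - 5*(-1) = 45 + 5 = 50)
u(V(-12, E(2)))/859923 = (-176 - 12)/859923 = -188*1/859923 = -188/859923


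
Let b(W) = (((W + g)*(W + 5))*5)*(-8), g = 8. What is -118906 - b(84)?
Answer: 208614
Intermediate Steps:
b(W) = -40*(5 + W)*(8 + W) (b(W) = (((W + 8)*(W + 5))*5)*(-8) = (((8 + W)*(5 + W))*5)*(-8) = (((5 + W)*(8 + W))*5)*(-8) = (5*(5 + W)*(8 + W))*(-8) = -40*(5 + W)*(8 + W))
-118906 - b(84) = -118906 - (-1600 - 520*84 - 40*84**2) = -118906 - (-1600 - 43680 - 40*7056) = -118906 - (-1600 - 43680 - 282240) = -118906 - 1*(-327520) = -118906 + 327520 = 208614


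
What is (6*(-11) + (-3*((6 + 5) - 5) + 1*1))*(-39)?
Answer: 3237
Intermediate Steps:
(6*(-11) + (-3*((6 + 5) - 5) + 1*1))*(-39) = (-66 + (-3*(11 - 5) + 1))*(-39) = (-66 + (-3*6 + 1))*(-39) = (-66 + (-18 + 1))*(-39) = (-66 - 17)*(-39) = -83*(-39) = 3237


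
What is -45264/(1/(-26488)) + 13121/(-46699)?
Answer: 55989898288447/46699 ≈ 1.1990e+9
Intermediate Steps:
-45264/(1/(-26488)) + 13121/(-46699) = -45264/(-1/26488) + 13121*(-1/46699) = -45264*(-26488) - 13121/46699 = 1198952832 - 13121/46699 = 55989898288447/46699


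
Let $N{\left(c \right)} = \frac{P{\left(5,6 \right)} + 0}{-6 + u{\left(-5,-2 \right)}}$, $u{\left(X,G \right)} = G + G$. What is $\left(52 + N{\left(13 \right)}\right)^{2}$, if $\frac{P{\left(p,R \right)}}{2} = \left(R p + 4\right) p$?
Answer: $324$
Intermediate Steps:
$u{\left(X,G \right)} = 2 G$
$P{\left(p,R \right)} = 2 p \left(4 + R p\right)$ ($P{\left(p,R \right)} = 2 \left(R p + 4\right) p = 2 \left(4 + R p\right) p = 2 p \left(4 + R p\right)$)
$N{\left(c \right)} = -34$ ($N{\left(c \right)} = \frac{2 \cdot 5 \left(4 + 6 \cdot 5\right) + 0}{-6 + 2 \left(-2\right)} = \frac{2 \cdot 5 \left(4 + 30\right) + 0}{-6 - 4} = \frac{2 \cdot 5 \cdot 34 + 0}{-10} = \left(340 + 0\right) \left(- \frac{1}{10}\right) = 340 \left(- \frac{1}{10}\right) = -34$)
$\left(52 + N{\left(13 \right)}\right)^{2} = \left(52 - 34\right)^{2} = 18^{2} = 324$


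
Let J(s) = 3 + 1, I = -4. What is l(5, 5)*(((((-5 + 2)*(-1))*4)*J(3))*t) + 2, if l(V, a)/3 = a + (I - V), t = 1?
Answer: -574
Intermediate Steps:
J(s) = 4
l(V, a) = -12 - 3*V + 3*a (l(V, a) = 3*(a + (-4 - V)) = 3*(-4 + a - V) = -12 - 3*V + 3*a)
l(5, 5)*(((((-5 + 2)*(-1))*4)*J(3))*t) + 2 = (-12 - 3*5 + 3*5)*(((((-5 + 2)*(-1))*4)*4)*1) + 2 = (-12 - 15 + 15)*(((-3*(-1)*4)*4)*1) + 2 = -12*(3*4)*4 + 2 = -12*12*4 + 2 = -576 + 2 = -574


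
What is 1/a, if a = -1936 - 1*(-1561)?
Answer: -1/375 ≈ -0.0026667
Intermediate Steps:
a = -375 (a = -1936 + 1561 = -375)
1/a = 1/(-375) = -1/375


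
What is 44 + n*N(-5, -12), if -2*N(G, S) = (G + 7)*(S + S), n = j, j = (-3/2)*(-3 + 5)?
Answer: -28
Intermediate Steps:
j = -3 (j = -3*½*2 = -3/2*2 = -3)
n = -3
N(G, S) = -S*(7 + G) (N(G, S) = -(G + 7)*(S + S)/2 = -(7 + G)*2*S/2 = -S*(7 + G))
44 + n*N(-5, -12) = 44 - (-3)*(-12)*(7 - 5) = 44 - (-3)*(-12)*2 = 44 - 3*24 = 44 - 72 = -28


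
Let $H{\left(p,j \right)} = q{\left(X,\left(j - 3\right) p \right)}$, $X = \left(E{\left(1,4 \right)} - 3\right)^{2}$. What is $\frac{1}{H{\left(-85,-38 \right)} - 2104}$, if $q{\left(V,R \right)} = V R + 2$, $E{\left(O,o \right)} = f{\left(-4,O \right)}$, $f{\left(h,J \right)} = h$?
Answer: $\frac{1}{168663} \approx 5.929 \cdot 10^{-6}$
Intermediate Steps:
$E{\left(O,o \right)} = -4$
$X = 49$ ($X = \left(-4 - 3\right)^{2} = \left(-7\right)^{2} = 49$)
$q{\left(V,R \right)} = 2 + R V$ ($q{\left(V,R \right)} = R V + 2 = 2 + R V$)
$H{\left(p,j \right)} = 2 + 49 p \left(-3 + j\right)$ ($H{\left(p,j \right)} = 2 + \left(j - 3\right) p 49 = 2 + \left(-3 + j\right) p 49 = 2 + p \left(-3 + j\right) 49 = 2 + 49 p \left(-3 + j\right)$)
$\frac{1}{H{\left(-85,-38 \right)} - 2104} = \frac{1}{\left(2 + 49 \left(-85\right) \left(-3 - 38\right)\right) - 2104} = \frac{1}{\left(2 + 49 \left(-85\right) \left(-41\right)\right) - 2104} = \frac{1}{\left(2 + 170765\right) - 2104} = \frac{1}{170767 - 2104} = \frac{1}{168663}$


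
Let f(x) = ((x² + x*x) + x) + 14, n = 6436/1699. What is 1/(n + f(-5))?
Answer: 1699/106677 ≈ 0.015927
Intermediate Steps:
n = 6436/1699 (n = 6436*(1/1699) = 6436/1699 ≈ 3.7881)
f(x) = 14 + x + 2*x² (f(x) = ((x² + x²) + x) + 14 = (2*x² + x) + 14 = (x + 2*x²) + 14 = 14 + x + 2*x²)
1/(n + f(-5)) = 1/(6436/1699 + (14 - 5 + 2*(-5)²)) = 1/(6436/1699 + (14 - 5 + 2*25)) = 1/(6436/1699 + (14 - 5 + 50)) = 1/(6436/1699 + 59) = 1/(106677/1699) = 1699/106677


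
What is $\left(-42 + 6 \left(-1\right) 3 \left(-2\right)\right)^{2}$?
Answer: $36$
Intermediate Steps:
$\left(-42 + 6 \left(-1\right) 3 \left(-2\right)\right)^{2} = \left(-42 - -36\right)^{2} = \left(-42 + 36\right)^{2} = \left(-6\right)^{2} = 36$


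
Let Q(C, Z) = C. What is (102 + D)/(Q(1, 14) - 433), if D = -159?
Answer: 19/144 ≈ 0.13194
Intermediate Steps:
(102 + D)/(Q(1, 14) - 433) = (102 - 159)/(1 - 433) = -57/(-432) = -57*(-1/432) = 19/144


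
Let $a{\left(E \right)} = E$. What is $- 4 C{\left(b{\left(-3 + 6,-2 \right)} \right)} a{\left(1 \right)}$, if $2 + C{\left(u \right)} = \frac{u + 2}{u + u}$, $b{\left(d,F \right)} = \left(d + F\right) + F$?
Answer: $10$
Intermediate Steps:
$b{\left(d,F \right)} = d + 2 F$ ($b{\left(d,F \right)} = \left(F + d\right) + F = d + 2 F$)
$C{\left(u \right)} = -2 + \frac{2 + u}{2 u}$ ($C{\left(u \right)} = -2 + \frac{u + 2}{u + u} = -2 + \frac{2 + u}{2 u}$)
$- 4 C{\left(b{\left(-3 + 6,-2 \right)} \right)} a{\left(1 \right)} = - 4 \left(- \frac{3}{2} + \frac{1}{\left(-3 + 6\right) + 2 \left(-2\right)}\right) 1 = - 4 \left(- \frac{3}{2} + \frac{1}{3 - 4}\right) 1 = - 4 \left(- \frac{3}{2} + \frac{1}{-1}\right) 1 = - 4 \left(- \frac{3}{2} - 1\right) 1 = \left(-4\right) \left(- \frac{5}{2}\right) 1 = 10 \cdot 1 = 10$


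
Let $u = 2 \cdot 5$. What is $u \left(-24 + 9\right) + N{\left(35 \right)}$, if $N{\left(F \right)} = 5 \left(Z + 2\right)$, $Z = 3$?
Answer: $-125$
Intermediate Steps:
$u = 10$
$N{\left(F \right)} = 25$ ($N{\left(F \right)} = 5 \left(3 + 2\right) = 5 \cdot 5 = 25$)
$u \left(-24 + 9\right) + N{\left(35 \right)} = 10 \left(-24 + 9\right) + 25 = 10 \left(-15\right) + 25 = -150 + 25 = -125$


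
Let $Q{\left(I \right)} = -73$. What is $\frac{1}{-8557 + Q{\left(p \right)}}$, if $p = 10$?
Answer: $- \frac{1}{8630} \approx -0.00011587$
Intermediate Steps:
$\frac{1}{-8557 + Q{\left(p \right)}} = \frac{1}{-8557 - 73} = \frac{1}{-8630} = - \frac{1}{8630}$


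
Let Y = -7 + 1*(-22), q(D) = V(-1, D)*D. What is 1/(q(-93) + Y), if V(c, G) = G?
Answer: 1/8620 ≈ 0.00011601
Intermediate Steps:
q(D) = D² (q(D) = D*D = D²)
Y = -29 (Y = -7 - 22 = -29)
1/(q(-93) + Y) = 1/((-93)² - 29) = 1/(8649 - 29) = 1/8620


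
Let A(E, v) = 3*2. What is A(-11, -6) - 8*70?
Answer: -554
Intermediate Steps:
A(E, v) = 6
A(-11, -6) - 8*70 = 6 - 8*70 = 6 - 560 = -554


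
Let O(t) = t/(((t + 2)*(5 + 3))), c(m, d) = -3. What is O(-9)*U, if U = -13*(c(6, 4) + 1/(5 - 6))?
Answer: 117/14 ≈ 8.3571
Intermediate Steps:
O(t) = t/(16 + 8*t) (O(t) = t/(((2 + t)*8)) = t/(16 + 8*t))
U = 52 (U = -13*(-3 + 1/(5 - 6)) = -13*(-3 + 1/(-1)) = -13*(-3 - 1) = -13*(-4) = 52)
O(-9)*U = ((1/8)*(-9)/(2 - 9))*52 = ((1/8)*(-9)/(-7))*52 = ((1/8)*(-9)*(-1/7))*52 = (9/56)*52 = 117/14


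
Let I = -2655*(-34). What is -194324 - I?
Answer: -284594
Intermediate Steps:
I = 90270
-194324 - I = -194324 - 1*90270 = -194324 - 90270 = -284594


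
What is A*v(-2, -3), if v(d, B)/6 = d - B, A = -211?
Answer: -1266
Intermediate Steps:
v(d, B) = -6*B + 6*d (v(d, B) = 6*(d - B) = -6*B + 6*d)
A*v(-2, -3) = -211*(-6*(-3) + 6*(-2)) = -211*(18 - 12) = -211*6 = -1266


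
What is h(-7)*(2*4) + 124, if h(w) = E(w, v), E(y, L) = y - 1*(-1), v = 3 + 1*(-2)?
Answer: 76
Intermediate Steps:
v = 1 (v = 3 - 2 = 1)
E(y, L) = 1 + y (E(y, L) = y + 1 = 1 + y)
h(w) = 1 + w
h(-7)*(2*4) + 124 = (1 - 7)*(2*4) + 124 = -6*8 + 124 = -48 + 124 = 76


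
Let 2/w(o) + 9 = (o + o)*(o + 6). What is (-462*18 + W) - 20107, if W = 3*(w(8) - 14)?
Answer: -6119969/215 ≈ -28465.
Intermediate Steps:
w(o) = 2/(-9 + 2*o*(6 + o)) (w(o) = 2/(-9 + (o + o)*(o + 6)) = 2/(-9 + (2*o)*(6 + o)) = 2/(-9 + 2*o*(6 + o)))
W = -9024/215 (W = 3*(2/(-9 + 2*8² + 12*8) - 14) = 3*(2/(-9 + 2*64 + 96) - 14) = 3*(2/(-9 + 128 + 96) - 14) = 3*(2/215 - 14) = 3*(-3008/215) = -9024/215 ≈ -41.972)
(-462*18 + W) - 20107 = (-462*18 - 9024/215) - 20107 = (-8316 - 9024/215) - 20107 = -1796964/215 - 20107 = -6119969/215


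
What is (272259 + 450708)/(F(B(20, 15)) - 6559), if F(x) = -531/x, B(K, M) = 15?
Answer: -3614835/32972 ≈ -109.63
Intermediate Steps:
(272259 + 450708)/(F(B(20, 15)) - 6559) = (272259 + 450708)/(-531/15 - 6559) = 722967/(-531*1/15 - 6559) = 722967/(-177/5 - 6559) = 722967/(-32972/5) = 722967*(-5/32972) = -3614835/32972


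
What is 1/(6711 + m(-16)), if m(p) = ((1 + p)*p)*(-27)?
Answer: 1/231 ≈ 0.0043290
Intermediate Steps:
m(p) = -27*p*(1 + p) (m(p) = (p*(1 + p))*(-27) = -27*p*(1 + p))
1/(6711 + m(-16)) = 1/(6711 - 27*(-16)*(1 - 16)) = 1/(6711 - 27*(-16)*(-15)) = 1/(6711 - 6480) = 1/231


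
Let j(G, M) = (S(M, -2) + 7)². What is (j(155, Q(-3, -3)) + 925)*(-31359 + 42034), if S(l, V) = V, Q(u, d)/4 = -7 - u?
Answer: 10141250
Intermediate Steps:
Q(u, d) = -28 - 4*u (Q(u, d) = 4*(-7 - u) = -28 - 4*u)
j(G, M) = 25 (j(G, M) = (-2 + 7)² = 5² = 25)
(j(155, Q(-3, -3)) + 925)*(-31359 + 42034) = (25 + 925)*(-31359 + 42034) = 950*10675 = 10141250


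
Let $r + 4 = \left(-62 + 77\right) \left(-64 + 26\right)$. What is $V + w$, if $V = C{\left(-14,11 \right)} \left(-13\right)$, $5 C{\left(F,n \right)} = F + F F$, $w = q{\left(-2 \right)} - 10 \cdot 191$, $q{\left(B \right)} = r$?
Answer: $- \frac{14786}{5} \approx -2957.2$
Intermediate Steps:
$r = -574$ ($r = -4 + \left(-62 + 77\right) \left(-64 + 26\right) = -4 + 15 \left(-38\right) = -4 - 570 = -574$)
$q{\left(B \right)} = -574$
$w = -2484$ ($w = -574 - 10 \cdot 191 = -574 - 1910 = -2484$)
$C{\left(F,n \right)} = \frac{F}{5} + \frac{F^{2}}{5}$ ($C{\left(F,n \right)} = \frac{F + F F}{5} = \frac{F + F^{2}}{5} = \frac{F}{5} + \frac{F^{2}}{5}$)
$V = - \frac{2366}{5}$ ($V = \frac{1}{5} \left(-14\right) \left(1 - 14\right) \left(-13\right) = \frac{1}{5} \left(-14\right) \left(-13\right) \left(-13\right) = \frac{182}{5} \left(-13\right) = - \frac{2366}{5} \approx -473.2$)
$V + w = - \frac{2366}{5} - 2484 = - \frac{14786}{5}$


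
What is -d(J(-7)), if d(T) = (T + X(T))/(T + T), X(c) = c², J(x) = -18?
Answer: 17/2 ≈ 8.5000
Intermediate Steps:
d(T) = (T + T²)/(2*T) (d(T) = (T + T²)/(T + T) = (T + T²)/((2*T)) = (T + T²)*(1/(2*T)) = (T + T²)/(2*T))
-d(J(-7)) = -(½ + (½)*(-18)) = -(½ - 9) = -1*(-17/2) = 17/2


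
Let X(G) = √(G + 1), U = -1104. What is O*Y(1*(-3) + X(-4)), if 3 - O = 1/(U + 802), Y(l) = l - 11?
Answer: -6349/151 + 907*I*√3/302 ≈ -42.046 + 5.2019*I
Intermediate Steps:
X(G) = √(1 + G)
Y(l) = -11 + l
O = 907/302 (O = 3 - 1/(-1104 + 802) = 3 - 1/(-302) = 3 - 1*(-1/302) = 3 + 1/302 = 907/302 ≈ 3.0033)
O*Y(1*(-3) + X(-4)) = 907*(-11 + (1*(-3) + √(1 - 4)))/302 = 907*(-11 + (-3 + √(-3)))/302 = 907*(-11 + (-3 + I*√3))/302 = 907*(-14 + I*√3)/302 = -6349/151 + 907*I*√3/302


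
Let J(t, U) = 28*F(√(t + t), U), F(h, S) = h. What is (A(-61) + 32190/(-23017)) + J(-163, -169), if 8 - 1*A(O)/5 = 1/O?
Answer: 54312975/1404037 + 28*I*√326 ≈ 38.683 + 505.55*I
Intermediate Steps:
J(t, U) = 28*√2*√t (J(t, U) = 28*√(t + t) = 28*√(2*t) = 28*(√2*√t) = 28*√2*√t)
A(O) = 40 - 5/O
(A(-61) + 32190/(-23017)) + J(-163, -169) = ((40 - 5/(-61)) + 32190/(-23017)) + 28*√2*√(-163) = ((40 - 5*(-1/61)) + 32190*(-1/23017)) + 28*√2*(I*√163) = ((40 + 5/61) - 32190/23017) + 28*I*√326 = (2445/61 - 32190/23017) + 28*I*√326 = 54312975/1404037 + 28*I*√326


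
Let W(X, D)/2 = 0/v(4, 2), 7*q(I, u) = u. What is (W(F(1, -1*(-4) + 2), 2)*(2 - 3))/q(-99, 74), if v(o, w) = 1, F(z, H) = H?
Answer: 0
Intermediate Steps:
q(I, u) = u/7
W(X, D) = 0 (W(X, D) = 2*(0/1) = 2*(0*1) = 2*0 = 0)
(W(F(1, -1*(-4) + 2), 2)*(2 - 3))/q(-99, 74) = (0*(2 - 3))/(((1/7)*74)) = (0*(-1))/(74/7) = (7/74)*0 = 0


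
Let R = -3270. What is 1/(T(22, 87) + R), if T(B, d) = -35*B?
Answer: -1/4040 ≈ -0.00024752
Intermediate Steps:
1/(T(22, 87) + R) = 1/(-35*22 - 3270) = 1/(-770 - 3270) = 1/(-4040) = -1/4040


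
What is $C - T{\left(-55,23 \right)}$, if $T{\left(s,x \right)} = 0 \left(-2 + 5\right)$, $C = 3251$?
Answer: $3251$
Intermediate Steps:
$T{\left(s,x \right)} = 0$ ($T{\left(s,x \right)} = 0 \cdot 3 = 0$)
$C - T{\left(-55,23 \right)} = 3251 - 0 = 3251 + 0 = 3251$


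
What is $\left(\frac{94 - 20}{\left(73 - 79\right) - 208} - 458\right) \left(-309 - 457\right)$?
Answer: $\frac{37566938}{107} \approx 3.5109 \cdot 10^{5}$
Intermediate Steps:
$\left(\frac{94 - 20}{\left(73 - 79\right) - 208} - 458\right) \left(-309 - 457\right) = \left(\frac{74}{-6 - 208} - 458\right) \left(-766\right) = \left(\frac{74}{-214} - 458\right) \left(-766\right) = \left(74 \left(- \frac{1}{214}\right) - 458\right) \left(-766\right) = \left(- \frac{37}{107} - 458\right) \left(-766\right) = \left(- \frac{49043}{107}\right) \left(-766\right) = \frac{37566938}{107}$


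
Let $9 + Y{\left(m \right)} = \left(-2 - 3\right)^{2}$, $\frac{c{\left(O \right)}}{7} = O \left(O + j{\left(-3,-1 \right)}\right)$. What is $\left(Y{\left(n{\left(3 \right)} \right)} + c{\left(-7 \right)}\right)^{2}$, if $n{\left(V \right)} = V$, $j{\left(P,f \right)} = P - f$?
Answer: $208849$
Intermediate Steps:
$c{\left(O \right)} = 7 O \left(-2 + O\right)$ ($c{\left(O \right)} = 7 O \left(O - 2\right) = 7 O \left(-2 + O\right)$)
$Y{\left(m \right)} = 16$ ($Y{\left(m \right)} = -9 + \left(-2 - 3\right)^{2} = -9 + \left(-5\right)^{2} = -9 + 25 = 16$)
$\left(Y{\left(n{\left(3 \right)} \right)} + c{\left(-7 \right)}\right)^{2} = \left(16 + 7 \left(-7\right) \left(-2 - 7\right)\right)^{2} = \left(16 + 7 \left(-7\right) \left(-9\right)\right)^{2} = \left(16 + 441\right)^{2} = 457^{2} = 208849$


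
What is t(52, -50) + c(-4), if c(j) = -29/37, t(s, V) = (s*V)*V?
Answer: 4809971/37 ≈ 1.3000e+5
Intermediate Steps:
t(s, V) = s*V² (t(s, V) = (V*s)*V = s*V²)
c(j) = -29/37 (c(j) = -29*1/37 = -29/37)
t(52, -50) + c(-4) = 52*(-50)² - 29/37 = 52*2500 - 29/37 = 130000 - 29/37 = 4809971/37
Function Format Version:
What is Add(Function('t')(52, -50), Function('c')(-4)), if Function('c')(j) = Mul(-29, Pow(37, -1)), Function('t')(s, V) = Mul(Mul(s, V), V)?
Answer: Rational(4809971, 37) ≈ 1.3000e+5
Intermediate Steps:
Function('t')(s, V) = Mul(s, Pow(V, 2)) (Function('t')(s, V) = Mul(Mul(V, s), V) = Mul(s, Pow(V, 2)))
Function('c')(j) = Rational(-29, 37) (Function('c')(j) = Mul(-29, Rational(1, 37)) = Rational(-29, 37))
Add(Function('t')(52, -50), Function('c')(-4)) = Add(Mul(52, Pow(-50, 2)), Rational(-29, 37)) = Add(Mul(52, 2500), Rational(-29, 37)) = Add(130000, Rational(-29, 37)) = Rational(4809971, 37)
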